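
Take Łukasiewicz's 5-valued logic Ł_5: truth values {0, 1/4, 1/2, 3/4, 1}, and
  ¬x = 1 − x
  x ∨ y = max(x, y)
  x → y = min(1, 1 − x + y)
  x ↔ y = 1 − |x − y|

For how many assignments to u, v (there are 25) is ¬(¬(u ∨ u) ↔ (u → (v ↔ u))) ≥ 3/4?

5

value 1: 1 assignment (counts)
value 3/4: 4 assignments (counts)
value 1/2: 7 assignments
value 1/4: 7 assignments
value 0: 6 assignments
So 5 of the 25 assignments meet the threshold.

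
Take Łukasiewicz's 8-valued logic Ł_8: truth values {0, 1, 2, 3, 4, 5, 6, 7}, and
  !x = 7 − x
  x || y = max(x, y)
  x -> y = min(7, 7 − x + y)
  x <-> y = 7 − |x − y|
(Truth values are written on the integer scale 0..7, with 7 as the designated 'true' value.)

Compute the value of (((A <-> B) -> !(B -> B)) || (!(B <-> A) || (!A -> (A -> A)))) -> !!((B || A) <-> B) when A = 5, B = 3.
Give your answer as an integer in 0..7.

5

A <-> B = 5 <-> 3 = 5
B -> B = 3 -> 3 = 7
!(B -> B) = !7 = 0
(A <-> B) -> !(B -> B) = 5 -> 0 = 2
B <-> A = 3 <-> 5 = 5
!(B <-> A) = !5 = 2
!A = !5 = 2
A -> A = 5 -> 5 = 7
!A -> (A -> A) = 2 -> 7 = 7
!(B <-> A) || (!A -> (A -> A)) = 2 || 7 = 7
((A <-> B) -> !(B -> B)) || (!(B <-> A) || (!A -> (A -> A))) = 2 || 7 = 7
B || A = 3 || 5 = 5
(B || A) <-> B = 5 <-> 3 = 5
!((B || A) <-> B) = !5 = 2
!!((B || A) <-> B) = !2 = 5
(((A <-> B) -> !(B -> B)) || (!(B <-> A) || (!A -> (A -> A)))) -> !!((B || A) <-> B) = 7 -> 5 = 5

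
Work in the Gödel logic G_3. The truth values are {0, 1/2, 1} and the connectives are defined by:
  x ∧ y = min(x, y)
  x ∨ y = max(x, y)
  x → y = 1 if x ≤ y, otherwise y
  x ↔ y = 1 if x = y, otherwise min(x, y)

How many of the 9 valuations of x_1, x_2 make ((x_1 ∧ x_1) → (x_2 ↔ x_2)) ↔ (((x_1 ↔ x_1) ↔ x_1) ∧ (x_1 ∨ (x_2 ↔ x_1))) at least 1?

3

x_1 = 0, x_2 = 0 ↦ 0  <
x_1 = 0, x_2 = 1/2 ↦ 0  <
x_1 = 0, x_2 = 1 ↦ 0  <
x_1 = 1/2, x_2 = 0 ↦ 1/2  <
x_1 = 1/2, x_2 = 1/2 ↦ 1/2  <
x_1 = 1/2, x_2 = 1 ↦ 1/2  <
x_1 = 1, x_2 = 0 ↦ 1  ≥
x_1 = 1, x_2 = 1/2 ↦ 1  ≥
x_1 = 1, x_2 = 1 ↦ 1  ≥
So 3 of the 9 assignments meet the threshold.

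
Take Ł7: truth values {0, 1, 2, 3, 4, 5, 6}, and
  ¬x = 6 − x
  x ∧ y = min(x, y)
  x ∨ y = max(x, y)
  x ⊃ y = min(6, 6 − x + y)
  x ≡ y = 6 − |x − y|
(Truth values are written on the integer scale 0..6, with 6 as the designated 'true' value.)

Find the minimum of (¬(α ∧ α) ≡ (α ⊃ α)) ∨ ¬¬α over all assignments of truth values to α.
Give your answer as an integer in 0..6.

Take α = 3:
α ∧ α = 3 ∧ 3 = 3
¬(α ∧ α) = ¬3 = 3
α ⊃ α = 3 ⊃ 3 = 6
¬(α ∧ α) ≡ (α ⊃ α) = 3 ≡ 6 = 3
¬α = ¬3 = 3
¬¬α = ¬3 = 3
(¬(α ∧ α) ≡ (α ⊃ α)) ∨ ¬¬α = 3 ∨ 3 = 3
No assignment yields a value below 3, so this is the minimum.

3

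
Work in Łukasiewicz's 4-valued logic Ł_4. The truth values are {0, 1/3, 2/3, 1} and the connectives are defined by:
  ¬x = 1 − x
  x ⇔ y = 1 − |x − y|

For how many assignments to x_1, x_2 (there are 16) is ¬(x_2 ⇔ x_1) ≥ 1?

x_1 = 0, x_2 = 0 ↦ 0  <
x_1 = 0, x_2 = 1/3 ↦ 1/3  <
x_1 = 0, x_2 = 2/3 ↦ 2/3  <
x_1 = 0, x_2 = 1 ↦ 1  ≥
x_1 = 1/3, x_2 = 0 ↦ 1/3  <
x_1 = 1/3, x_2 = 1/3 ↦ 0  <
x_1 = 1/3, x_2 = 2/3 ↦ 1/3  <
x_1 = 1/3, x_2 = 1 ↦ 2/3  <
x_1 = 2/3, x_2 = 0 ↦ 2/3  <
x_1 = 2/3, x_2 = 1/3 ↦ 1/3  <
x_1 = 2/3, x_2 = 2/3 ↦ 0  <
x_1 = 2/3, x_2 = 1 ↦ 1/3  <
x_1 = 1, x_2 = 0 ↦ 1  ≥
x_1 = 1, x_2 = 1/3 ↦ 2/3  <
x_1 = 1, x_2 = 2/3 ↦ 1/3  <
x_1 = 1, x_2 = 1 ↦ 0  <
So 2 of the 16 assignments meet the threshold.

2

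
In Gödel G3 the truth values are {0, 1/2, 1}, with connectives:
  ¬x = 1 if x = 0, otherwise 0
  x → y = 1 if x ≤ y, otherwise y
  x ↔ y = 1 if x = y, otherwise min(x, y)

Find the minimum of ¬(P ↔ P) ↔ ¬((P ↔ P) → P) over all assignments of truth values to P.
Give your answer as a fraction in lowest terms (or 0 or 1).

Take P = 0:
P ↔ P = 0 ↔ 0 = 1
¬(P ↔ P) = ¬1 = 0
P ↔ P = 0 ↔ 0 = 1
(P ↔ P) → P = 1 → 0 = 0
¬((P ↔ P) → P) = ¬0 = 1
¬(P ↔ P) ↔ ¬((P ↔ P) → P) = 0 ↔ 1 = 0
No assignment yields a value below 0, so this is the minimum.

0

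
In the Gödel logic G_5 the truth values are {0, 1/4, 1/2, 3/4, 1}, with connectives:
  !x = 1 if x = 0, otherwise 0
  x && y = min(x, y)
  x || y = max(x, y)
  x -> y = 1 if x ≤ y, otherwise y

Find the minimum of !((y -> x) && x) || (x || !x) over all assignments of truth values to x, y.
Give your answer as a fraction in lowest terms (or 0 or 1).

Take x = 1/4, y = 0:
y -> x = 0 -> 1/4 = 1
(y -> x) && x = 1 && 1/4 = 1/4
!((y -> x) && x) = !1/4 = 0
!x = !1/4 = 0
x || !x = 1/4 || 0 = 1/4
!((y -> x) && x) || (x || !x) = 0 || 1/4 = 1/4
No assignment yields a value below 1/4, so this is the minimum.

1/4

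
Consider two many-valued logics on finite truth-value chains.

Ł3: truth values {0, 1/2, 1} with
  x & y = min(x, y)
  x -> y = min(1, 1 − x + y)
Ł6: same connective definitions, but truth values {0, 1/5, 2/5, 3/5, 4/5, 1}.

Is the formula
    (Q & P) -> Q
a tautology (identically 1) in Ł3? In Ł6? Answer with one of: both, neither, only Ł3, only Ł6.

In Ł3: every assignment gives 1 — tautology.
In Ł6: every assignment gives 1 — tautology.

both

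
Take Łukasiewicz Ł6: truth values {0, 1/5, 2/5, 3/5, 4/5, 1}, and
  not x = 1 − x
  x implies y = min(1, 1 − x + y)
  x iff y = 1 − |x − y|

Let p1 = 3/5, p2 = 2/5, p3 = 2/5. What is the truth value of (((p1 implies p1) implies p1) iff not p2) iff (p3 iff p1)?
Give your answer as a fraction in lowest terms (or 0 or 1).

p1 implies p1 = 3/5 implies 3/5 = 1
(p1 implies p1) implies p1 = 1 implies 3/5 = 3/5
not p2 = not 2/5 = 3/5
((p1 implies p1) implies p1) iff not p2 = 3/5 iff 3/5 = 1
p3 iff p1 = 2/5 iff 3/5 = 4/5
(((p1 implies p1) implies p1) iff not p2) iff (p3 iff p1) = 1 iff 4/5 = 4/5

4/5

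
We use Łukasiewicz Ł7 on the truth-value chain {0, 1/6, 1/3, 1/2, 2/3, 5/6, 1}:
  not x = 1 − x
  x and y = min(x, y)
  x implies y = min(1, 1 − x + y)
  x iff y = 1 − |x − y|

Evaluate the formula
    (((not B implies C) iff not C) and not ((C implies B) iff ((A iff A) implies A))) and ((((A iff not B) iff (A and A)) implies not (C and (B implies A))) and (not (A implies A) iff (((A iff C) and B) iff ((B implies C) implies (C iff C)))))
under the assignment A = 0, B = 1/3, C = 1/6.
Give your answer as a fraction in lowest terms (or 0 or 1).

2/3

not B = not 1/3 = 2/3
not B implies C = 2/3 implies 1/6 = 1/2
not C = not 1/6 = 5/6
(not B implies C) iff not C = 1/2 iff 5/6 = 2/3
C implies B = 1/6 implies 1/3 = 1
A iff A = 0 iff 0 = 1
(A iff A) implies A = 1 implies 0 = 0
(C implies B) iff ((A iff A) implies A) = 1 iff 0 = 0
not ((C implies B) iff ((A iff A) implies A)) = not 0 = 1
((not B implies C) iff not C) and not ((C implies B) iff ((A iff A) implies A)) = 2/3 and 1 = 2/3
not B = not 1/3 = 2/3
A iff not B = 0 iff 2/3 = 1/3
A and A = 0 and 0 = 0
(A iff not B) iff (A and A) = 1/3 iff 0 = 2/3
B implies A = 1/3 implies 0 = 2/3
C and (B implies A) = 1/6 and 2/3 = 1/6
not (C and (B implies A)) = not 1/6 = 5/6
((A iff not B) iff (A and A)) implies not (C and (B implies A)) = 2/3 implies 5/6 = 1
A implies A = 0 implies 0 = 1
not (A implies A) = not 1 = 0
A iff C = 0 iff 1/6 = 5/6
(A iff C) and B = 5/6 and 1/3 = 1/3
B implies C = 1/3 implies 1/6 = 5/6
C iff C = 1/6 iff 1/6 = 1
(B implies C) implies (C iff C) = 5/6 implies 1 = 1
((A iff C) and B) iff ((B implies C) implies (C iff C)) = 1/3 iff 1 = 1/3
not (A implies A) iff (((A iff C) and B) iff ((B implies C) implies (C iff C))) = 0 iff 1/3 = 2/3
(((A iff not B) iff (A and A)) implies not (C and (B implies A))) and (not (A implies A) iff (((A iff C) and B) iff ((B implies C) implies (C iff C)))) = 1 and 2/3 = 2/3
(((not B implies C) iff not C) and not ((C implies B) iff ((A iff A) implies A))) and ((((A iff not B) iff (A and A)) implies not (C and (B implies A))) and (not (A implies A) iff (((A iff C) and B) iff ((B implies C) implies (C iff C))))) = 2/3 and 2/3 = 2/3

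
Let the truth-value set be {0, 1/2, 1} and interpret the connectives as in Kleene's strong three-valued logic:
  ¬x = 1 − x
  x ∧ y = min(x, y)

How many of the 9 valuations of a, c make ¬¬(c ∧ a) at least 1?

1

a = 0, c = 0 ↦ 0  <
a = 0, c = 1/2 ↦ 0  <
a = 0, c = 1 ↦ 0  <
a = 1/2, c = 0 ↦ 0  <
a = 1/2, c = 1/2 ↦ 1/2  <
a = 1/2, c = 1 ↦ 1/2  <
a = 1, c = 0 ↦ 0  <
a = 1, c = 1/2 ↦ 1/2  <
a = 1, c = 1 ↦ 1  ≥
So 1 of the 9 assignments meets the threshold.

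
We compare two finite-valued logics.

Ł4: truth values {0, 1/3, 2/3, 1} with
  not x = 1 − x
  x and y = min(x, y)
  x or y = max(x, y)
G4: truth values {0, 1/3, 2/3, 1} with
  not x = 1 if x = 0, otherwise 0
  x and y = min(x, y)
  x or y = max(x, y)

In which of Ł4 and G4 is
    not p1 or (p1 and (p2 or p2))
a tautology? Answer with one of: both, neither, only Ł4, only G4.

neither

In Ł4: at p1 = 1/3, p2 = 0 the value is 2/3 — not a tautology.
In G4: at p1 = 1/3, p2 = 0 the value is 0 — not a tautology.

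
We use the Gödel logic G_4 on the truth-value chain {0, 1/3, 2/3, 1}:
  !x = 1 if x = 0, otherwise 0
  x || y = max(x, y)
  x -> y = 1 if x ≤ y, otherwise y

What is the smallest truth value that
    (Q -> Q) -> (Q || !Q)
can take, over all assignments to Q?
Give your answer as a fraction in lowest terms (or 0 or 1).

Take Q = 1/3:
Q -> Q = 1/3 -> 1/3 = 1
!Q = !1/3 = 0
Q || !Q = 1/3 || 0 = 1/3
(Q -> Q) -> (Q || !Q) = 1 -> 1/3 = 1/3
No assignment yields a value below 1/3, so this is the minimum.

1/3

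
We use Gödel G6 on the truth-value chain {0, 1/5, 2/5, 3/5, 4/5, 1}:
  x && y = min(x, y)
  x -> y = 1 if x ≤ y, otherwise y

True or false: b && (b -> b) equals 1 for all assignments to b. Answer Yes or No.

Counterexample: take b = 0.
b -> b = 0 -> 0 = 1
b && (b -> b) = 0 && 1 = 0
This gives 0 ≠ 1.

No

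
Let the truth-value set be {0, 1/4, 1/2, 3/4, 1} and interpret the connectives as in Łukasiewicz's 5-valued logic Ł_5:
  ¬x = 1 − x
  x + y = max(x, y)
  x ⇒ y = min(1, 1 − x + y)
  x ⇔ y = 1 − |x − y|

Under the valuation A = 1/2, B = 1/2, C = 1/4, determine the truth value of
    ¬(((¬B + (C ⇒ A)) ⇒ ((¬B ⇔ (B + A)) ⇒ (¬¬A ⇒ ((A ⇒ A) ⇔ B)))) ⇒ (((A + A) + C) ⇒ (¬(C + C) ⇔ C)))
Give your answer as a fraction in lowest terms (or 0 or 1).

¬B = ¬1/2 = 1/2
C ⇒ A = 1/4 ⇒ 1/2 = 1
¬B + (C ⇒ A) = 1/2 + 1 = 1
¬B = ¬1/2 = 1/2
B + A = 1/2 + 1/2 = 1/2
¬B ⇔ (B + A) = 1/2 ⇔ 1/2 = 1
¬A = ¬1/2 = 1/2
¬¬A = ¬1/2 = 1/2
A ⇒ A = 1/2 ⇒ 1/2 = 1
(A ⇒ A) ⇔ B = 1 ⇔ 1/2 = 1/2
¬¬A ⇒ ((A ⇒ A) ⇔ B) = 1/2 ⇒ 1/2 = 1
(¬B ⇔ (B + A)) ⇒ (¬¬A ⇒ ((A ⇒ A) ⇔ B)) = 1 ⇒ 1 = 1
(¬B + (C ⇒ A)) ⇒ ((¬B ⇔ (B + A)) ⇒ (¬¬A ⇒ ((A ⇒ A) ⇔ B))) = 1 ⇒ 1 = 1
A + A = 1/2 + 1/2 = 1/2
(A + A) + C = 1/2 + 1/4 = 1/2
C + C = 1/4 + 1/4 = 1/4
¬(C + C) = ¬1/4 = 3/4
¬(C + C) ⇔ C = 3/4 ⇔ 1/4 = 1/2
((A + A) + C) ⇒ (¬(C + C) ⇔ C) = 1/2 ⇒ 1/2 = 1
((¬B + (C ⇒ A)) ⇒ ((¬B ⇔ (B + A)) ⇒ (¬¬A ⇒ ((A ⇒ A) ⇔ B)))) ⇒ (((A + A) + C) ⇒ (¬(C + C) ⇔ C)) = 1 ⇒ 1 = 1
¬(((¬B + (C ⇒ A)) ⇒ ((¬B ⇔ (B + A)) ⇒ (¬¬A ⇒ ((A ⇒ A) ⇔ B)))) ⇒ (((A + A) + C) ⇒ (¬(C + C) ⇔ C))) = ¬1 = 0

0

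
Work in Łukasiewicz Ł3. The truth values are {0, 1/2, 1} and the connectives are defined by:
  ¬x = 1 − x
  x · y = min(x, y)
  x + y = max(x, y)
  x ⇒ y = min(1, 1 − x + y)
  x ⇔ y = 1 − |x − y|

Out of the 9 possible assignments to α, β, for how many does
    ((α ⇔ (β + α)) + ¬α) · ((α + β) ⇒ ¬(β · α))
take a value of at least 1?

6

α = 0, β = 0 ↦ 1  ≥
α = 0, β = 1/2 ↦ 1  ≥
α = 0, β = 1 ↦ 1  ≥
α = 1/2, β = 0 ↦ 1  ≥
α = 1/2, β = 1/2 ↦ 1  ≥
α = 1/2, β = 1 ↦ 1/2  <
α = 1, β = 0 ↦ 1  ≥
α = 1, β = 1/2 ↦ 1/2  <
α = 1, β = 1 ↦ 0  <
So 6 of the 9 assignments meet the threshold.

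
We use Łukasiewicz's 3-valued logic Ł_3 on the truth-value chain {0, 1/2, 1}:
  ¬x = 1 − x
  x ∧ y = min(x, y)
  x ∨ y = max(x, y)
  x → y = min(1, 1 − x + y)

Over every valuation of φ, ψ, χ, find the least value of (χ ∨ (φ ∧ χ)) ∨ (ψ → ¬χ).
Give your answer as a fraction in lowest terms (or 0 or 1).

1/2

Take φ = 0, ψ = 1, χ = 1/2:
φ ∧ χ = 0 ∧ 1/2 = 0
χ ∨ (φ ∧ χ) = 1/2 ∨ 0 = 1/2
¬χ = ¬1/2 = 1/2
ψ → ¬χ = 1 → 1/2 = 1/2
(χ ∨ (φ ∧ χ)) ∨ (ψ → ¬χ) = 1/2 ∨ 1/2 = 1/2
No assignment yields a value below 1/2, so this is the minimum.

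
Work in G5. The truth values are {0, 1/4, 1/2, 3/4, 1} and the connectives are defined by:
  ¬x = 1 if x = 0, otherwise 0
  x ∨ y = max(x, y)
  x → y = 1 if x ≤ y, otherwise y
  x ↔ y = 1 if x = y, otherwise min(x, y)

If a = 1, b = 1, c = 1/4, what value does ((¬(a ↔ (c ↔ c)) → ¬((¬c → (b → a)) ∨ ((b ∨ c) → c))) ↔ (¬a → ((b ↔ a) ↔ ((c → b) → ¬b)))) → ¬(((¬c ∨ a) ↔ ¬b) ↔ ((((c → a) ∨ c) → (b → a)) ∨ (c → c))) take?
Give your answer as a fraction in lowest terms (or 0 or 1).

1

c ↔ c = 1/4 ↔ 1/4 = 1
a ↔ (c ↔ c) = 1 ↔ 1 = 1
¬(a ↔ (c ↔ c)) = ¬1 = 0
¬c = ¬1/4 = 0
b → a = 1 → 1 = 1
¬c → (b → a) = 0 → 1 = 1
b ∨ c = 1 ∨ 1/4 = 1
(b ∨ c) → c = 1 → 1/4 = 1/4
(¬c → (b → a)) ∨ ((b ∨ c) → c) = 1 ∨ 1/4 = 1
¬((¬c → (b → a)) ∨ ((b ∨ c) → c)) = ¬1 = 0
¬(a ↔ (c ↔ c)) → ¬((¬c → (b → a)) ∨ ((b ∨ c) → c)) = 0 → 0 = 1
¬a = ¬1 = 0
b ↔ a = 1 ↔ 1 = 1
c → b = 1/4 → 1 = 1
¬b = ¬1 = 0
(c → b) → ¬b = 1 → 0 = 0
(b ↔ a) ↔ ((c → b) → ¬b) = 1 ↔ 0 = 0
¬a → ((b ↔ a) ↔ ((c → b) → ¬b)) = 0 → 0 = 1
(¬(a ↔ (c ↔ c)) → ¬((¬c → (b → a)) ∨ ((b ∨ c) → c))) ↔ (¬a → ((b ↔ a) ↔ ((c → b) → ¬b))) = 1 ↔ 1 = 1
¬c = ¬1/4 = 0
¬c ∨ a = 0 ∨ 1 = 1
¬b = ¬1 = 0
(¬c ∨ a) ↔ ¬b = 1 ↔ 0 = 0
c → a = 1/4 → 1 = 1
(c → a) ∨ c = 1 ∨ 1/4 = 1
b → a = 1 → 1 = 1
((c → a) ∨ c) → (b → a) = 1 → 1 = 1
c → c = 1/4 → 1/4 = 1
(((c → a) ∨ c) → (b → a)) ∨ (c → c) = 1 ∨ 1 = 1
((¬c ∨ a) ↔ ¬b) ↔ ((((c → a) ∨ c) → (b → a)) ∨ (c → c)) = 0 ↔ 1 = 0
¬(((¬c ∨ a) ↔ ¬b) ↔ ((((c → a) ∨ c) → (b → a)) ∨ (c → c))) = ¬0 = 1
((¬(a ↔ (c ↔ c)) → ¬((¬c → (b → a)) ∨ ((b ∨ c) → c))) ↔ (¬a → ((b ↔ a) ↔ ((c → b) → ¬b)))) → ¬(((¬c ∨ a) ↔ ¬b) ↔ ((((c → a) ∨ c) → (b → a)) ∨ (c → c))) = 1 → 1 = 1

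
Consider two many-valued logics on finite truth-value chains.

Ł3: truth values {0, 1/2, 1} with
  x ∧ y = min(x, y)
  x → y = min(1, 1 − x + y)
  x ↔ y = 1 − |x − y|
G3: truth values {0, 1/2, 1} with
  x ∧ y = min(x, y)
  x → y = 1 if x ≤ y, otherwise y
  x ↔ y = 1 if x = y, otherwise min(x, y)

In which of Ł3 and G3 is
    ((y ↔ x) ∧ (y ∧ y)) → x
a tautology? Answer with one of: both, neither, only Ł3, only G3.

only G3

In Ł3: at x = 0, y = 1/2 the value is 1/2 — not a tautology.
In G3: every assignment gives 1 — tautology.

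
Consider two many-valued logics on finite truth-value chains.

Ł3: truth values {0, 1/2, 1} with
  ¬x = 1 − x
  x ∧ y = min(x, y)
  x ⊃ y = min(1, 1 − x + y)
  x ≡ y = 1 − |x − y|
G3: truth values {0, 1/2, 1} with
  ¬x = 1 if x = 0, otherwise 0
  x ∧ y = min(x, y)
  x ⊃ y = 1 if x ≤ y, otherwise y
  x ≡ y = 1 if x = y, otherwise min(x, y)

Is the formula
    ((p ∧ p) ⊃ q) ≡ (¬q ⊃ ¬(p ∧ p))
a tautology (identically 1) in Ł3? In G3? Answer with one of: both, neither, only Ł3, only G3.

In Ł3: every assignment gives 1 — tautology.
In G3: at p = 1, q = 1/2 the value is 1/2 — not a tautology.

only Ł3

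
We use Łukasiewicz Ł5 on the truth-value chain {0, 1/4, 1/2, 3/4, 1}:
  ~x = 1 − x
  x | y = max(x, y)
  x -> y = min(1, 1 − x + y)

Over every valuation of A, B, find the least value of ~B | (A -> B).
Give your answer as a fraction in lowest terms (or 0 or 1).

Take A = 1, B = 1/2:
~B = ~1/2 = 1/2
A -> B = 1 -> 1/2 = 1/2
~B | (A -> B) = 1/2 | 1/2 = 1/2
No assignment yields a value below 1/2, so this is the minimum.

1/2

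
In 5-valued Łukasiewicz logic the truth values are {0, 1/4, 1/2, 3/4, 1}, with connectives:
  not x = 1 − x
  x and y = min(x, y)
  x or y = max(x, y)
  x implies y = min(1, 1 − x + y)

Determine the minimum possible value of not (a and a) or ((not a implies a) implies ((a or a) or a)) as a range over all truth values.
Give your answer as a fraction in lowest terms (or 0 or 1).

Take a = 1/2:
a and a = 1/2 and 1/2 = 1/2
not (a and a) = not 1/2 = 1/2
not a = not 1/2 = 1/2
not a implies a = 1/2 implies 1/2 = 1
a or a = 1/2 or 1/2 = 1/2
(a or a) or a = 1/2 or 1/2 = 1/2
(not a implies a) implies ((a or a) or a) = 1 implies 1/2 = 1/2
not (a and a) or ((not a implies a) implies ((a or a) or a)) = 1/2 or 1/2 = 1/2
No assignment yields a value below 1/2, so this is the minimum.

1/2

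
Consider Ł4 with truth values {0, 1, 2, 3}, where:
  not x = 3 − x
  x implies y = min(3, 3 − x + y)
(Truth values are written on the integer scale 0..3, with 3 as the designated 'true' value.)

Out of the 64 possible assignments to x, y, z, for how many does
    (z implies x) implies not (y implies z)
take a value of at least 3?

10

value 3: 10 assignments (counts)
value 2: 16 assignments
value 1: 18 assignments
value 0: 20 assignments
So 10 of the 64 assignments meet the threshold.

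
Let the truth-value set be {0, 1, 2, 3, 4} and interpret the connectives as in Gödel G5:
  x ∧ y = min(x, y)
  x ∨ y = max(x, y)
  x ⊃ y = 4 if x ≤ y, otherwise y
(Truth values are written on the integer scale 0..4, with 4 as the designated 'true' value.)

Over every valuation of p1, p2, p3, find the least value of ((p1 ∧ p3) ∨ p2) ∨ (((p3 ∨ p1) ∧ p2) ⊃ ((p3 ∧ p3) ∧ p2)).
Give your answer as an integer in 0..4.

1

Take p1 = 1, p2 = 1, p3 = 0:
p1 ∧ p3 = 1 ∧ 0 = 0
(p1 ∧ p3) ∨ p2 = 0 ∨ 1 = 1
p3 ∨ p1 = 0 ∨ 1 = 1
(p3 ∨ p1) ∧ p2 = 1 ∧ 1 = 1
p3 ∧ p3 = 0 ∧ 0 = 0
(p3 ∧ p3) ∧ p2 = 0 ∧ 1 = 0
((p3 ∨ p1) ∧ p2) ⊃ ((p3 ∧ p3) ∧ p2) = 1 ⊃ 0 = 0
((p1 ∧ p3) ∨ p2) ∨ (((p3 ∨ p1) ∧ p2) ⊃ ((p3 ∧ p3) ∧ p2)) = 1 ∨ 0 = 1
No assignment yields a value below 1, so this is the minimum.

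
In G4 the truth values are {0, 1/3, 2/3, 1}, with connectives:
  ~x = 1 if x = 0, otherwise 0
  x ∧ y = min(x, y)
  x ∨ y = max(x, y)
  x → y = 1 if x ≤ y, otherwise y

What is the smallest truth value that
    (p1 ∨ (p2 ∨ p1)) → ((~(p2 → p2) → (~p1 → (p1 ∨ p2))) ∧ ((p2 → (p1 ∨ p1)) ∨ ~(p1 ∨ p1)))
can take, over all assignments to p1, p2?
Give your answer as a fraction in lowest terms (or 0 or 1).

Take p1 = 1/3, p2 = 2/3:
p2 ∨ p1 = 2/3 ∨ 1/3 = 2/3
p1 ∨ (p2 ∨ p1) = 1/3 ∨ 2/3 = 2/3
p2 → p2 = 2/3 → 2/3 = 1
~(p2 → p2) = ~1 = 0
~p1 = ~1/3 = 0
p1 ∨ p2 = 1/3 ∨ 2/3 = 2/3
~p1 → (p1 ∨ p2) = 0 → 2/3 = 1
~(p2 → p2) → (~p1 → (p1 ∨ p2)) = 0 → 1 = 1
p1 ∨ p1 = 1/3 ∨ 1/3 = 1/3
p2 → (p1 ∨ p1) = 2/3 → 1/3 = 1/3
p1 ∨ p1 = 1/3 ∨ 1/3 = 1/3
~(p1 ∨ p1) = ~1/3 = 0
(p2 → (p1 ∨ p1)) ∨ ~(p1 ∨ p1) = 1/3 ∨ 0 = 1/3
(~(p2 → p2) → (~p1 → (p1 ∨ p2))) ∧ ((p2 → (p1 ∨ p1)) ∨ ~(p1 ∨ p1)) = 1 ∧ 1/3 = 1/3
(p1 ∨ (p2 ∨ p1)) → ((~(p2 → p2) → (~p1 → (p1 ∨ p2))) ∧ ((p2 → (p1 ∨ p1)) ∨ ~(p1 ∨ p1))) = 2/3 → 1/3 = 1/3
No assignment yields a value below 1/3, so this is the minimum.

1/3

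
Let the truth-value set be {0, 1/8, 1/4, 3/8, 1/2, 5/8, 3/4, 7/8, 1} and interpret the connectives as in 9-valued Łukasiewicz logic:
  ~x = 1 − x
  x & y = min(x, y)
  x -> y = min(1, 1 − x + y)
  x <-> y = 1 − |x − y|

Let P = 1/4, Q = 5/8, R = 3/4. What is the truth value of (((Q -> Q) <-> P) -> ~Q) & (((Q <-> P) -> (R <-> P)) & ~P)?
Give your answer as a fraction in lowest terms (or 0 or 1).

3/4

Q -> Q = 5/8 -> 5/8 = 1
(Q -> Q) <-> P = 1 <-> 1/4 = 1/4
~Q = ~5/8 = 3/8
((Q -> Q) <-> P) -> ~Q = 1/4 -> 3/8 = 1
Q <-> P = 5/8 <-> 1/4 = 5/8
R <-> P = 3/4 <-> 1/4 = 1/2
(Q <-> P) -> (R <-> P) = 5/8 -> 1/2 = 7/8
~P = ~1/4 = 3/4
((Q <-> P) -> (R <-> P)) & ~P = 7/8 & 3/4 = 3/4
(((Q -> Q) <-> P) -> ~Q) & (((Q <-> P) -> (R <-> P)) & ~P) = 1 & 3/4 = 3/4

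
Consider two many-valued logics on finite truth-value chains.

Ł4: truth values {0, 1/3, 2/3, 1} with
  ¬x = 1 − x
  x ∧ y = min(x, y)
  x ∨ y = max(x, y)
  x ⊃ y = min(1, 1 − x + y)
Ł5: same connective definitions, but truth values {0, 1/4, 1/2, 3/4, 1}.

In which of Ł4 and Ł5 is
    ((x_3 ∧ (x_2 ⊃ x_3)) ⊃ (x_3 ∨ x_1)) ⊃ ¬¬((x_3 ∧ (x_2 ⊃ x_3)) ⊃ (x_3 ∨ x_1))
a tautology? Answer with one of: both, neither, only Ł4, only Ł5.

In Ł4: every assignment gives 1 — tautology.
In Ł5: every assignment gives 1 — tautology.

both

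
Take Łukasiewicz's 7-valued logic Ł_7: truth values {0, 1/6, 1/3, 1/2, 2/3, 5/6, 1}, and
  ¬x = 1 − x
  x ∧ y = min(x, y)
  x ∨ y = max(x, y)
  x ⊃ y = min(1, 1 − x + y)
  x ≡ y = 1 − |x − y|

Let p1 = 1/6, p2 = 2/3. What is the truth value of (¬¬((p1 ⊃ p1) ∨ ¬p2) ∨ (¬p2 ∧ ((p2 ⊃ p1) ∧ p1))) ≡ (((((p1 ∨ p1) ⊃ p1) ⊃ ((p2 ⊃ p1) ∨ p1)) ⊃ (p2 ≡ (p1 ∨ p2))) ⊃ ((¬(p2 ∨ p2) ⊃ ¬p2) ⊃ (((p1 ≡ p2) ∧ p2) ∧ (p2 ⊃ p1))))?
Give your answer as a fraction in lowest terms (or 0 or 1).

p1 ⊃ p1 = 1/6 ⊃ 1/6 = 1
¬p2 = ¬2/3 = 1/3
(p1 ⊃ p1) ∨ ¬p2 = 1 ∨ 1/3 = 1
¬((p1 ⊃ p1) ∨ ¬p2) = ¬1 = 0
¬¬((p1 ⊃ p1) ∨ ¬p2) = ¬0 = 1
¬p2 = ¬2/3 = 1/3
p2 ⊃ p1 = 2/3 ⊃ 1/6 = 1/2
(p2 ⊃ p1) ∧ p1 = 1/2 ∧ 1/6 = 1/6
¬p2 ∧ ((p2 ⊃ p1) ∧ p1) = 1/3 ∧ 1/6 = 1/6
¬¬((p1 ⊃ p1) ∨ ¬p2) ∨ (¬p2 ∧ ((p2 ⊃ p1) ∧ p1)) = 1 ∨ 1/6 = 1
p1 ∨ p1 = 1/6 ∨ 1/6 = 1/6
(p1 ∨ p1) ⊃ p1 = 1/6 ⊃ 1/6 = 1
p2 ⊃ p1 = 2/3 ⊃ 1/6 = 1/2
(p2 ⊃ p1) ∨ p1 = 1/2 ∨ 1/6 = 1/2
((p1 ∨ p1) ⊃ p1) ⊃ ((p2 ⊃ p1) ∨ p1) = 1 ⊃ 1/2 = 1/2
p1 ∨ p2 = 1/6 ∨ 2/3 = 2/3
p2 ≡ (p1 ∨ p2) = 2/3 ≡ 2/3 = 1
(((p1 ∨ p1) ⊃ p1) ⊃ ((p2 ⊃ p1) ∨ p1)) ⊃ (p2 ≡ (p1 ∨ p2)) = 1/2 ⊃ 1 = 1
p2 ∨ p2 = 2/3 ∨ 2/3 = 2/3
¬(p2 ∨ p2) = ¬2/3 = 1/3
¬p2 = ¬2/3 = 1/3
¬(p2 ∨ p2) ⊃ ¬p2 = 1/3 ⊃ 1/3 = 1
p1 ≡ p2 = 1/6 ≡ 2/3 = 1/2
(p1 ≡ p2) ∧ p2 = 1/2 ∧ 2/3 = 1/2
p2 ⊃ p1 = 2/3 ⊃ 1/6 = 1/2
((p1 ≡ p2) ∧ p2) ∧ (p2 ⊃ p1) = 1/2 ∧ 1/2 = 1/2
(¬(p2 ∨ p2) ⊃ ¬p2) ⊃ (((p1 ≡ p2) ∧ p2) ∧ (p2 ⊃ p1)) = 1 ⊃ 1/2 = 1/2
((((p1 ∨ p1) ⊃ p1) ⊃ ((p2 ⊃ p1) ∨ p1)) ⊃ (p2 ≡ (p1 ∨ p2))) ⊃ ((¬(p2 ∨ p2) ⊃ ¬p2) ⊃ (((p1 ≡ p2) ∧ p2) ∧ (p2 ⊃ p1))) = 1 ⊃ 1/2 = 1/2
(¬¬((p1 ⊃ p1) ∨ ¬p2) ∨ (¬p2 ∧ ((p2 ⊃ p1) ∧ p1))) ≡ (((((p1 ∨ p1) ⊃ p1) ⊃ ((p2 ⊃ p1) ∨ p1)) ⊃ (p2 ≡ (p1 ∨ p2))) ⊃ ((¬(p2 ∨ p2) ⊃ ¬p2) ⊃ (((p1 ≡ p2) ∧ p2) ∧ (p2 ⊃ p1)))) = 1 ≡ 1/2 = 1/2

1/2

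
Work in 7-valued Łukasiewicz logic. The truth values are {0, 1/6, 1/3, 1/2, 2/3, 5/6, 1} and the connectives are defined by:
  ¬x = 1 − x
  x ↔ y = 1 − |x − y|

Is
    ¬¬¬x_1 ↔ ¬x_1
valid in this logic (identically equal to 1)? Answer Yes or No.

x_1 = 0 ↦ 1
x_1 = 1/6 ↦ 1
x_1 = 1/3 ↦ 1
x_1 = 1/2 ↦ 1
x_1 = 2/3 ↦ 1
x_1 = 5/6 ↦ 1
x_1 = 1 ↦ 1
Every assignment gives a value ≥ 1.

Yes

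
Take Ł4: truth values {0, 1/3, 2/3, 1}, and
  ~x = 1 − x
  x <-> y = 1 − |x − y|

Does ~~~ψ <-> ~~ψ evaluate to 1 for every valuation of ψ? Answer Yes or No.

No

Counterexample: take ψ = 0.
~ψ = ~0 = 1
~~ψ = ~1 = 0
~~~ψ = ~0 = 1
~ψ = ~0 = 1
~~ψ = ~1 = 0
~~~ψ <-> ~~ψ = 1 <-> 0 = 0
This gives 0 ≠ 1.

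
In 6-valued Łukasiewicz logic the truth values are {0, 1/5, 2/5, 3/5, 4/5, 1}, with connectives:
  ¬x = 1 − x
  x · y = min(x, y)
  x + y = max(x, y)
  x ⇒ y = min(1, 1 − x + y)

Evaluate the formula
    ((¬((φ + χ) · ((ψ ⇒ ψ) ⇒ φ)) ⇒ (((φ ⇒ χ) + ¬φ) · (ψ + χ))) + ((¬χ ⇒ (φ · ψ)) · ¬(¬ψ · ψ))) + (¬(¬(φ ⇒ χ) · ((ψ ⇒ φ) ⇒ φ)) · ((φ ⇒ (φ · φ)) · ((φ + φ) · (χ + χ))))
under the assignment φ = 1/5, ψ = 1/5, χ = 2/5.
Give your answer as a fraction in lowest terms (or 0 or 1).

3/5

φ + χ = 1/5 + 2/5 = 2/5
ψ ⇒ ψ = 1/5 ⇒ 1/5 = 1
(ψ ⇒ ψ) ⇒ φ = 1 ⇒ 1/5 = 1/5
(φ + χ) · ((ψ ⇒ ψ) ⇒ φ) = 2/5 · 1/5 = 1/5
¬((φ + χ) · ((ψ ⇒ ψ) ⇒ φ)) = ¬1/5 = 4/5
φ ⇒ χ = 1/5 ⇒ 2/5 = 1
¬φ = ¬1/5 = 4/5
(φ ⇒ χ) + ¬φ = 1 + 4/5 = 1
ψ + χ = 1/5 + 2/5 = 2/5
((φ ⇒ χ) + ¬φ) · (ψ + χ) = 1 · 2/5 = 2/5
¬((φ + χ) · ((ψ ⇒ ψ) ⇒ φ)) ⇒ (((φ ⇒ χ) + ¬φ) · (ψ + χ)) = 4/5 ⇒ 2/5 = 3/5
¬χ = ¬2/5 = 3/5
φ · ψ = 1/5 · 1/5 = 1/5
¬χ ⇒ (φ · ψ) = 3/5 ⇒ 1/5 = 3/5
¬ψ = ¬1/5 = 4/5
¬ψ · ψ = 4/5 · 1/5 = 1/5
¬(¬ψ · ψ) = ¬1/5 = 4/5
(¬χ ⇒ (φ · ψ)) · ¬(¬ψ · ψ) = 3/5 · 4/5 = 3/5
(¬((φ + χ) · ((ψ ⇒ ψ) ⇒ φ)) ⇒ (((φ ⇒ χ) + ¬φ) · (ψ + χ))) + ((¬χ ⇒ (φ · ψ)) · ¬(¬ψ · ψ)) = 3/5 + 3/5 = 3/5
φ ⇒ χ = 1/5 ⇒ 2/5 = 1
¬(φ ⇒ χ) = ¬1 = 0
ψ ⇒ φ = 1/5 ⇒ 1/5 = 1
(ψ ⇒ φ) ⇒ φ = 1 ⇒ 1/5 = 1/5
¬(φ ⇒ χ) · ((ψ ⇒ φ) ⇒ φ) = 0 · 1/5 = 0
¬(¬(φ ⇒ χ) · ((ψ ⇒ φ) ⇒ φ)) = ¬0 = 1
φ · φ = 1/5 · 1/5 = 1/5
φ ⇒ (φ · φ) = 1/5 ⇒ 1/5 = 1
φ + φ = 1/5 + 1/5 = 1/5
χ + χ = 2/5 + 2/5 = 2/5
(φ + φ) · (χ + χ) = 1/5 · 2/5 = 1/5
(φ ⇒ (φ · φ)) · ((φ + φ) · (χ + χ)) = 1 · 1/5 = 1/5
¬(¬(φ ⇒ χ) · ((ψ ⇒ φ) ⇒ φ)) · ((φ ⇒ (φ · φ)) · ((φ + φ) · (χ + χ))) = 1 · 1/5 = 1/5
((¬((φ + χ) · ((ψ ⇒ ψ) ⇒ φ)) ⇒ (((φ ⇒ χ) + ¬φ) · (ψ + χ))) + ((¬χ ⇒ (φ · ψ)) · ¬(¬ψ · ψ))) + (¬(¬(φ ⇒ χ) · ((ψ ⇒ φ) ⇒ φ)) · ((φ ⇒ (φ · φ)) · ((φ + φ) · (χ + χ)))) = 3/5 + 1/5 = 3/5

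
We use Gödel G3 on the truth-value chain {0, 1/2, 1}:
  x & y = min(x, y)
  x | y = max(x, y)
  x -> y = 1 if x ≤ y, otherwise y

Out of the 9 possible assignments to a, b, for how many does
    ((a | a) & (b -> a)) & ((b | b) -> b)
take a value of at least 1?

a = 0, b = 0 ↦ 0  <
a = 0, b = 1/2 ↦ 0  <
a = 0, b = 1 ↦ 0  <
a = 1/2, b = 0 ↦ 1/2  <
a = 1/2, b = 1/2 ↦ 1/2  <
a = 1/2, b = 1 ↦ 1/2  <
a = 1, b = 0 ↦ 1  ≥
a = 1, b = 1/2 ↦ 1  ≥
a = 1, b = 1 ↦ 1  ≥
So 3 of the 9 assignments meet the threshold.

3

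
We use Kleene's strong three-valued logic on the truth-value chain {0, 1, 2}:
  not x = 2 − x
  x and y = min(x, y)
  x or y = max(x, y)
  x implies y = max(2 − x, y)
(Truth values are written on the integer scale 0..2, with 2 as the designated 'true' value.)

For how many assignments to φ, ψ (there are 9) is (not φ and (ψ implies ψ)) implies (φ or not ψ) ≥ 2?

5

φ = 0, ψ = 0 ↦ 2  ≥
φ = 0, ψ = 1 ↦ 1  <
φ = 0, ψ = 2 ↦ 0  <
φ = 1, ψ = 0 ↦ 2  ≥
φ = 1, ψ = 1 ↦ 1  <
φ = 1, ψ = 2 ↦ 1  <
φ = 2, ψ = 0 ↦ 2  ≥
φ = 2, ψ = 1 ↦ 2  ≥
φ = 2, ψ = 2 ↦ 2  ≥
So 5 of the 9 assignments meet the threshold.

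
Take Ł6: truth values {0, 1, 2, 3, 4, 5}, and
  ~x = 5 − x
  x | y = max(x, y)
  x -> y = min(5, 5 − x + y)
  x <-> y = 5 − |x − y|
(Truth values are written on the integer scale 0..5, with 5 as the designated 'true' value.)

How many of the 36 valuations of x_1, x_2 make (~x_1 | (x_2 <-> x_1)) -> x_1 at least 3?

23

value 5: 14 assignments (counts)
value 4: 6 assignments (counts)
value 3: 3 assignments (counts)
value 2: 6 assignments
value 1: 1 assignment
value 0: 6 assignments
So 23 of the 36 assignments meet the threshold.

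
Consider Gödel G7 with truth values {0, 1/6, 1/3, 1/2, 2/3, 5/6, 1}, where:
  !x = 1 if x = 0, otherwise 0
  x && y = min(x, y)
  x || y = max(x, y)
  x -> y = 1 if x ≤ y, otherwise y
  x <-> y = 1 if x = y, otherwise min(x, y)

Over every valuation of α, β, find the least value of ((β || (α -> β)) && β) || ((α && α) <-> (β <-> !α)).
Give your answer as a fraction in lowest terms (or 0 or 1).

1/6

Take α = 0, β = 1/6:
α -> β = 0 -> 1/6 = 1
β || (α -> β) = 1/6 || 1 = 1
(β || (α -> β)) && β = 1 && 1/6 = 1/6
α && α = 0 && 0 = 0
!α = !0 = 1
β <-> !α = 1/6 <-> 1 = 1/6
(α && α) <-> (β <-> !α) = 0 <-> 1/6 = 0
((β || (α -> β)) && β) || ((α && α) <-> (β <-> !α)) = 1/6 || 0 = 1/6
No assignment yields a value below 1/6, so this is the minimum.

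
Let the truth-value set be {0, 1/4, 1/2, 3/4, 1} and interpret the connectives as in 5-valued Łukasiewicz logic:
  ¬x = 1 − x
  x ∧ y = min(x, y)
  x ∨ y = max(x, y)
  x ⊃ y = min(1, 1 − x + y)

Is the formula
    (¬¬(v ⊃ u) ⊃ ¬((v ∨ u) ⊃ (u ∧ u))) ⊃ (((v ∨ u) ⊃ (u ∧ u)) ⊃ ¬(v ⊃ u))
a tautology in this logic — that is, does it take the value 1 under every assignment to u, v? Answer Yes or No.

Yes

At u = 0, v = 1/4, for instance:
v ⊃ u = 1/4 ⊃ 0 = 3/4
¬(v ⊃ u) = ¬3/4 = 1/4
¬¬(v ⊃ u) = ¬1/4 = 3/4
v ∨ u = 1/4 ∨ 0 = 1/4
u ∧ u = 0 ∧ 0 = 0
(v ∨ u) ⊃ (u ∧ u) = 1/4 ⊃ 0 = 3/4
¬((v ∨ u) ⊃ (u ∧ u)) = ¬3/4 = 1/4
¬¬(v ⊃ u) ⊃ ¬((v ∨ u) ⊃ (u ∧ u)) = 3/4 ⊃ 1/4 = 1/2
((v ∨ u) ⊃ (u ∧ u)) ⊃ ¬(v ⊃ u) = 3/4 ⊃ 1/4 = 1/2
(¬¬(v ⊃ u) ⊃ ¬((v ∨ u) ⊃ (u ∧ u))) ⊃ (((v ∨ u) ⊃ (u ∧ u)) ⊃ ¬(v ⊃ u)) = 1/2 ⊃ 1/2 = 1
and checking the remaining 24 assignments likewise gives ≥ 1 in every case.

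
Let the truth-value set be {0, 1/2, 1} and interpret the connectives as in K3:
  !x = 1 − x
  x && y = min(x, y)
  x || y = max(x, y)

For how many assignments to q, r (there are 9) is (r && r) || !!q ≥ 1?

5

q = 0, r = 0 ↦ 0  <
q = 0, r = 1/2 ↦ 1/2  <
q = 0, r = 1 ↦ 1  ≥
q = 1/2, r = 0 ↦ 1/2  <
q = 1/2, r = 1/2 ↦ 1/2  <
q = 1/2, r = 1 ↦ 1  ≥
q = 1, r = 0 ↦ 1  ≥
q = 1, r = 1/2 ↦ 1  ≥
q = 1, r = 1 ↦ 1  ≥
So 5 of the 9 assignments meet the threshold.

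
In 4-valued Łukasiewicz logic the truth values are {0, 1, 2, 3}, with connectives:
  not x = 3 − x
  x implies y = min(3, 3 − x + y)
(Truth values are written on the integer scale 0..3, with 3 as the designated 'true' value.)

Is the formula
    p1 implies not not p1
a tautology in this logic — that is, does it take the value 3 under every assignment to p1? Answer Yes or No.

p1 = 0 ↦ 3
p1 = 1 ↦ 3
p1 = 2 ↦ 3
p1 = 3 ↦ 3
Every assignment gives a value ≥ 3.

Yes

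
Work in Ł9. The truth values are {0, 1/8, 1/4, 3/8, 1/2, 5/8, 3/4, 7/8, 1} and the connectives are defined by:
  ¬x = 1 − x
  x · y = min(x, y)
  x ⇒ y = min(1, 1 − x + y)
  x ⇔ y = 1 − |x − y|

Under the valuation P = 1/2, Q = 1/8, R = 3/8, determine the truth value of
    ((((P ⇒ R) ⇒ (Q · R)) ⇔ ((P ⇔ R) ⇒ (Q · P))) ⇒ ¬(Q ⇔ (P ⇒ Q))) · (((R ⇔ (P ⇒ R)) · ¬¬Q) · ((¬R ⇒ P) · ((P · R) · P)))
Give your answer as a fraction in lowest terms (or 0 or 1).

1/8

P ⇒ R = 1/2 ⇒ 3/8 = 7/8
Q · R = 1/8 · 3/8 = 1/8
(P ⇒ R) ⇒ (Q · R) = 7/8 ⇒ 1/8 = 1/4
P ⇔ R = 1/2 ⇔ 3/8 = 7/8
Q · P = 1/8 · 1/2 = 1/8
(P ⇔ R) ⇒ (Q · P) = 7/8 ⇒ 1/8 = 1/4
((P ⇒ R) ⇒ (Q · R)) ⇔ ((P ⇔ R) ⇒ (Q · P)) = 1/4 ⇔ 1/4 = 1
P ⇒ Q = 1/2 ⇒ 1/8 = 5/8
Q ⇔ (P ⇒ Q) = 1/8 ⇔ 5/8 = 1/2
¬(Q ⇔ (P ⇒ Q)) = ¬1/2 = 1/2
(((P ⇒ R) ⇒ (Q · R)) ⇔ ((P ⇔ R) ⇒ (Q · P))) ⇒ ¬(Q ⇔ (P ⇒ Q)) = 1 ⇒ 1/2 = 1/2
P ⇒ R = 1/2 ⇒ 3/8 = 7/8
R ⇔ (P ⇒ R) = 3/8 ⇔ 7/8 = 1/2
¬Q = ¬1/8 = 7/8
¬¬Q = ¬7/8 = 1/8
(R ⇔ (P ⇒ R)) · ¬¬Q = 1/2 · 1/8 = 1/8
¬R = ¬3/8 = 5/8
¬R ⇒ P = 5/8 ⇒ 1/2 = 7/8
P · R = 1/2 · 3/8 = 3/8
(P · R) · P = 3/8 · 1/2 = 3/8
(¬R ⇒ P) · ((P · R) · P) = 7/8 · 3/8 = 3/8
((R ⇔ (P ⇒ R)) · ¬¬Q) · ((¬R ⇒ P) · ((P · R) · P)) = 1/8 · 3/8 = 1/8
((((P ⇒ R) ⇒ (Q · R)) ⇔ ((P ⇔ R) ⇒ (Q · P))) ⇒ ¬(Q ⇔ (P ⇒ Q))) · (((R ⇔ (P ⇒ R)) · ¬¬Q) · ((¬R ⇒ P) · ((P · R) · P))) = 1/2 · 1/8 = 1/8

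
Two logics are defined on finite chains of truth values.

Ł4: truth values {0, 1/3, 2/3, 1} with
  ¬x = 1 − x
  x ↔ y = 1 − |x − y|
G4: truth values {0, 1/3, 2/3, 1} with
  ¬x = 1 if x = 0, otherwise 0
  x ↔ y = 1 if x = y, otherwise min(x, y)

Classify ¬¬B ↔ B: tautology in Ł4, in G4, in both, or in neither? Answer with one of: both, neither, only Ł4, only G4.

only Ł4

In Ł4: every assignment gives 1 — tautology.
In G4: at B = 1/3 the value is 1/3 — not a tautology.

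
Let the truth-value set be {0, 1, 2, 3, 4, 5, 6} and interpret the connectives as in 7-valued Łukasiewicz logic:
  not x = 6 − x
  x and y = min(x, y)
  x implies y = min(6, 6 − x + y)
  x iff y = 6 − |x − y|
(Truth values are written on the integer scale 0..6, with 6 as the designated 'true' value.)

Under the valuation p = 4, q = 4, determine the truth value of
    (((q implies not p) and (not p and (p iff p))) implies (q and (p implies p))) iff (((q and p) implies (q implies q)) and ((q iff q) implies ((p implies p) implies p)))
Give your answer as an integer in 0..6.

not p = not 4 = 2
q implies not p = 4 implies 2 = 4
not p = not 4 = 2
p iff p = 4 iff 4 = 6
not p and (p iff p) = 2 and 6 = 2
(q implies not p) and (not p and (p iff p)) = 4 and 2 = 2
p implies p = 4 implies 4 = 6
q and (p implies p) = 4 and 6 = 4
((q implies not p) and (not p and (p iff p))) implies (q and (p implies p)) = 2 implies 4 = 6
q and p = 4 and 4 = 4
q implies q = 4 implies 4 = 6
(q and p) implies (q implies q) = 4 implies 6 = 6
q iff q = 4 iff 4 = 6
p implies p = 4 implies 4 = 6
(p implies p) implies p = 6 implies 4 = 4
(q iff q) implies ((p implies p) implies p) = 6 implies 4 = 4
((q and p) implies (q implies q)) and ((q iff q) implies ((p implies p) implies p)) = 6 and 4 = 4
(((q implies not p) and (not p and (p iff p))) implies (q and (p implies p))) iff (((q and p) implies (q implies q)) and ((q iff q) implies ((p implies p) implies p))) = 6 iff 4 = 4

4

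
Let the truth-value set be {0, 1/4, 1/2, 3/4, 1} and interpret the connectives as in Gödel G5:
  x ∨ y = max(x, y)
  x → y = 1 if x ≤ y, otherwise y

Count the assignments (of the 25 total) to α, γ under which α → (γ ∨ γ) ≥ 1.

15

value 1: 15 assignments (counts)
value 3/4: 1 assignment
value 1/2: 2 assignments
value 1/4: 3 assignments
value 0: 4 assignments
So 15 of the 25 assignments meet the threshold.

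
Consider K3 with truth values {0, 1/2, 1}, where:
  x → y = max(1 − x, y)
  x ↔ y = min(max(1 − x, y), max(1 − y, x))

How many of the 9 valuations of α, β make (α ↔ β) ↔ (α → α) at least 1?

2

α = 0, β = 0 ↦ 1  ≥
α = 0, β = 1/2 ↦ 1/2  <
α = 0, β = 1 ↦ 0  <
α = 1/2, β = 0 ↦ 1/2  <
α = 1/2, β = 1/2 ↦ 1/2  <
α = 1/2, β = 1 ↦ 1/2  <
α = 1, β = 0 ↦ 0  <
α = 1, β = 1/2 ↦ 1/2  <
α = 1, β = 1 ↦ 1  ≥
So 2 of the 9 assignments meet the threshold.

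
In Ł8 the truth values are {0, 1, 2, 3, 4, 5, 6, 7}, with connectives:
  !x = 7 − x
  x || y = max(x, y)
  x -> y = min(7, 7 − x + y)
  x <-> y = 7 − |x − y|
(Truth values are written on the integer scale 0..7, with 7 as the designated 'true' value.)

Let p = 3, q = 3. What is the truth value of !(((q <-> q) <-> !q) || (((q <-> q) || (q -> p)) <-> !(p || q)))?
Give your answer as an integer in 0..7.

q <-> q = 3 <-> 3 = 7
!q = !3 = 4
(q <-> q) <-> !q = 7 <-> 4 = 4
q <-> q = 3 <-> 3 = 7
q -> p = 3 -> 3 = 7
(q <-> q) || (q -> p) = 7 || 7 = 7
p || q = 3 || 3 = 3
!(p || q) = !3 = 4
((q <-> q) || (q -> p)) <-> !(p || q) = 7 <-> 4 = 4
((q <-> q) <-> !q) || (((q <-> q) || (q -> p)) <-> !(p || q)) = 4 || 4 = 4
!(((q <-> q) <-> !q) || (((q <-> q) || (q -> p)) <-> !(p || q))) = !4 = 3

3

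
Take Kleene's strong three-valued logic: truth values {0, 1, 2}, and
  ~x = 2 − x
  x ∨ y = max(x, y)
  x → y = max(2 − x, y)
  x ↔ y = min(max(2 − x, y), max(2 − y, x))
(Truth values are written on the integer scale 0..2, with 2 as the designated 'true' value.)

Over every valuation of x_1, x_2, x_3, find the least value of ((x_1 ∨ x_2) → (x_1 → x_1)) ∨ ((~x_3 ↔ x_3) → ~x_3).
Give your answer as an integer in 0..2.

Take x_1 = 1, x_2 = 0, x_3 = 1:
x_1 ∨ x_2 = 1 ∨ 0 = 1
x_1 → x_1 = 1 → 1 = 1
(x_1 ∨ x_2) → (x_1 → x_1) = 1 → 1 = 1
~x_3 = ~1 = 1
~x_3 ↔ x_3 = 1 ↔ 1 = 1
~x_3 = ~1 = 1
(~x_3 ↔ x_3) → ~x_3 = 1 → 1 = 1
((x_1 ∨ x_2) → (x_1 → x_1)) ∨ ((~x_3 ↔ x_3) → ~x_3) = 1 ∨ 1 = 1
No assignment yields a value below 1, so this is the minimum.

1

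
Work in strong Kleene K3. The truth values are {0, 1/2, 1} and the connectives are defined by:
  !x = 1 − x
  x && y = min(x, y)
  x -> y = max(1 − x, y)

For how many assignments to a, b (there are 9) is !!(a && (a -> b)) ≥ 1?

a = 0, b = 0 ↦ 0  <
a = 0, b = 1/2 ↦ 0  <
a = 0, b = 1 ↦ 0  <
a = 1/2, b = 0 ↦ 1/2  <
a = 1/2, b = 1/2 ↦ 1/2  <
a = 1/2, b = 1 ↦ 1/2  <
a = 1, b = 0 ↦ 0  <
a = 1, b = 1/2 ↦ 1/2  <
a = 1, b = 1 ↦ 1  ≥
So 1 of the 9 assignments meets the threshold.

1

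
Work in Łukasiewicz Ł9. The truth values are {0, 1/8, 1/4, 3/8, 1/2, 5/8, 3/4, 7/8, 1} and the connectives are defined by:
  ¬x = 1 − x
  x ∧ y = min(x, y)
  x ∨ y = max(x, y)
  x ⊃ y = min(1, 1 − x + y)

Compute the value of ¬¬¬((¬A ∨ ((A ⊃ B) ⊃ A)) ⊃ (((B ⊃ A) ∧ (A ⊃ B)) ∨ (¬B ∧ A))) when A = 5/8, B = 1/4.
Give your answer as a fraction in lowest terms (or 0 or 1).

¬A = ¬5/8 = 3/8
A ⊃ B = 5/8 ⊃ 1/4 = 5/8
(A ⊃ B) ⊃ A = 5/8 ⊃ 5/8 = 1
¬A ∨ ((A ⊃ B) ⊃ A) = 3/8 ∨ 1 = 1
B ⊃ A = 1/4 ⊃ 5/8 = 1
A ⊃ B = 5/8 ⊃ 1/4 = 5/8
(B ⊃ A) ∧ (A ⊃ B) = 1 ∧ 5/8 = 5/8
¬B = ¬1/4 = 3/4
¬B ∧ A = 3/4 ∧ 5/8 = 5/8
((B ⊃ A) ∧ (A ⊃ B)) ∨ (¬B ∧ A) = 5/8 ∨ 5/8 = 5/8
(¬A ∨ ((A ⊃ B) ⊃ A)) ⊃ (((B ⊃ A) ∧ (A ⊃ B)) ∨ (¬B ∧ A)) = 1 ⊃ 5/8 = 5/8
¬((¬A ∨ ((A ⊃ B) ⊃ A)) ⊃ (((B ⊃ A) ∧ (A ⊃ B)) ∨ (¬B ∧ A))) = ¬5/8 = 3/8
¬¬((¬A ∨ ((A ⊃ B) ⊃ A)) ⊃ (((B ⊃ A) ∧ (A ⊃ B)) ∨ (¬B ∧ A))) = ¬3/8 = 5/8
¬¬¬((¬A ∨ ((A ⊃ B) ⊃ A)) ⊃ (((B ⊃ A) ∧ (A ⊃ B)) ∨ (¬B ∧ A))) = ¬5/8 = 3/8

3/8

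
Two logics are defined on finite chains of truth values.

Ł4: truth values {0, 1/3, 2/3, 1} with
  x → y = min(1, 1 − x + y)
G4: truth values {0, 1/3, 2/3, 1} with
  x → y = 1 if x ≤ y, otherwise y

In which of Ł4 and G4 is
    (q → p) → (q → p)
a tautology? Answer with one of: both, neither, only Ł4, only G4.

both

In Ł4: every assignment gives 1 — tautology.
In G4: every assignment gives 1 — tautology.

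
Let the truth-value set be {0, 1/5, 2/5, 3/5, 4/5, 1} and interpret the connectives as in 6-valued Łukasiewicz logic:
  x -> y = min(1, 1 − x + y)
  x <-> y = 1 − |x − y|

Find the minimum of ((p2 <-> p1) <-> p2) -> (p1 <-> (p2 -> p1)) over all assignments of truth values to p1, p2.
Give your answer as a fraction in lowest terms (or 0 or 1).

Take p1 = 0, p2 = 2/5:
p2 <-> p1 = 2/5 <-> 0 = 3/5
(p2 <-> p1) <-> p2 = 3/5 <-> 2/5 = 4/5
p2 -> p1 = 2/5 -> 0 = 3/5
p1 <-> (p2 -> p1) = 0 <-> 3/5 = 2/5
((p2 <-> p1) <-> p2) -> (p1 <-> (p2 -> p1)) = 4/5 -> 2/5 = 3/5
No assignment yields a value below 3/5, so this is the minimum.

3/5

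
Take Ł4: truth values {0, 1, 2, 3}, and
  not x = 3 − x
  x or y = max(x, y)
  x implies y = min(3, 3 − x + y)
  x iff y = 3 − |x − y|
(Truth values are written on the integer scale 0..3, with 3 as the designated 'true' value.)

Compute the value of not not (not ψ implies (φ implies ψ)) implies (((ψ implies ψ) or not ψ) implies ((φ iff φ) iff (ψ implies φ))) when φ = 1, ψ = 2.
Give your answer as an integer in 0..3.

not ψ = not 2 = 1
φ implies ψ = 1 implies 2 = 3
not ψ implies (φ implies ψ) = 1 implies 3 = 3
not (not ψ implies (φ implies ψ)) = not 3 = 0
not not (not ψ implies (φ implies ψ)) = not 0 = 3
ψ implies ψ = 2 implies 2 = 3
not ψ = not 2 = 1
(ψ implies ψ) or not ψ = 3 or 1 = 3
φ iff φ = 1 iff 1 = 3
ψ implies φ = 2 implies 1 = 2
(φ iff φ) iff (ψ implies φ) = 3 iff 2 = 2
((ψ implies ψ) or not ψ) implies ((φ iff φ) iff (ψ implies φ)) = 3 implies 2 = 2
not not (not ψ implies (φ implies ψ)) implies (((ψ implies ψ) or not ψ) implies ((φ iff φ) iff (ψ implies φ))) = 3 implies 2 = 2

2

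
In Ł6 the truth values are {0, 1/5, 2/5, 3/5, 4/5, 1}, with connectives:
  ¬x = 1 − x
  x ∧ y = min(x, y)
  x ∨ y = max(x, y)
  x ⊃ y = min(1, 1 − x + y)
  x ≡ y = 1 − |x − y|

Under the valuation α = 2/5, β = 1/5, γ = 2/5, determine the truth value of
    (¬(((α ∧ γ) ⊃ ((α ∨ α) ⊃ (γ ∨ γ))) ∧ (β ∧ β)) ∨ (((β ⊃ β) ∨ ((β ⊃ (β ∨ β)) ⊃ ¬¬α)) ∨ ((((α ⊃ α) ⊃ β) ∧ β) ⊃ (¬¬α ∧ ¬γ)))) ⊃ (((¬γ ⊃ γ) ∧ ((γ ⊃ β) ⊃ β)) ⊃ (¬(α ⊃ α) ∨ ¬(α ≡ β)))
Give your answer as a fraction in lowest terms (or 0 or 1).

4/5

α ∧ γ = 2/5 ∧ 2/5 = 2/5
α ∨ α = 2/5 ∨ 2/5 = 2/5
γ ∨ γ = 2/5 ∨ 2/5 = 2/5
(α ∨ α) ⊃ (γ ∨ γ) = 2/5 ⊃ 2/5 = 1
(α ∧ γ) ⊃ ((α ∨ α) ⊃ (γ ∨ γ)) = 2/5 ⊃ 1 = 1
β ∧ β = 1/5 ∧ 1/5 = 1/5
((α ∧ γ) ⊃ ((α ∨ α) ⊃ (γ ∨ γ))) ∧ (β ∧ β) = 1 ∧ 1/5 = 1/5
¬(((α ∧ γ) ⊃ ((α ∨ α) ⊃ (γ ∨ γ))) ∧ (β ∧ β)) = ¬1/5 = 4/5
β ⊃ β = 1/5 ⊃ 1/5 = 1
β ∨ β = 1/5 ∨ 1/5 = 1/5
β ⊃ (β ∨ β) = 1/5 ⊃ 1/5 = 1
¬α = ¬2/5 = 3/5
¬¬α = ¬3/5 = 2/5
(β ⊃ (β ∨ β)) ⊃ ¬¬α = 1 ⊃ 2/5 = 2/5
(β ⊃ β) ∨ ((β ⊃ (β ∨ β)) ⊃ ¬¬α) = 1 ∨ 2/5 = 1
α ⊃ α = 2/5 ⊃ 2/5 = 1
(α ⊃ α) ⊃ β = 1 ⊃ 1/5 = 1/5
((α ⊃ α) ⊃ β) ∧ β = 1/5 ∧ 1/5 = 1/5
¬α = ¬2/5 = 3/5
¬¬α = ¬3/5 = 2/5
¬γ = ¬2/5 = 3/5
¬¬α ∧ ¬γ = 2/5 ∧ 3/5 = 2/5
(((α ⊃ α) ⊃ β) ∧ β) ⊃ (¬¬α ∧ ¬γ) = 1/5 ⊃ 2/5 = 1
((β ⊃ β) ∨ ((β ⊃ (β ∨ β)) ⊃ ¬¬α)) ∨ ((((α ⊃ α) ⊃ β) ∧ β) ⊃ (¬¬α ∧ ¬γ)) = 1 ∨ 1 = 1
¬(((α ∧ γ) ⊃ ((α ∨ α) ⊃ (γ ∨ γ))) ∧ (β ∧ β)) ∨ (((β ⊃ β) ∨ ((β ⊃ (β ∨ β)) ⊃ ¬¬α)) ∨ ((((α ⊃ α) ⊃ β) ∧ β) ⊃ (¬¬α ∧ ¬γ))) = 4/5 ∨ 1 = 1
¬γ = ¬2/5 = 3/5
¬γ ⊃ γ = 3/5 ⊃ 2/5 = 4/5
γ ⊃ β = 2/5 ⊃ 1/5 = 4/5
(γ ⊃ β) ⊃ β = 4/5 ⊃ 1/5 = 2/5
(¬γ ⊃ γ) ∧ ((γ ⊃ β) ⊃ β) = 4/5 ∧ 2/5 = 2/5
α ⊃ α = 2/5 ⊃ 2/5 = 1
¬(α ⊃ α) = ¬1 = 0
α ≡ β = 2/5 ≡ 1/5 = 4/5
¬(α ≡ β) = ¬4/5 = 1/5
¬(α ⊃ α) ∨ ¬(α ≡ β) = 0 ∨ 1/5 = 1/5
((¬γ ⊃ γ) ∧ ((γ ⊃ β) ⊃ β)) ⊃ (¬(α ⊃ α) ∨ ¬(α ≡ β)) = 2/5 ⊃ 1/5 = 4/5
(¬(((α ∧ γ) ⊃ ((α ∨ α) ⊃ (γ ∨ γ))) ∧ (β ∧ β)) ∨ (((β ⊃ β) ∨ ((β ⊃ (β ∨ β)) ⊃ ¬¬α)) ∨ ((((α ⊃ α) ⊃ β) ∧ β) ⊃ (¬¬α ∧ ¬γ)))) ⊃ (((¬γ ⊃ γ) ∧ ((γ ⊃ β) ⊃ β)) ⊃ (¬(α ⊃ α) ∨ ¬(α ≡ β))) = 1 ⊃ 4/5 = 4/5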